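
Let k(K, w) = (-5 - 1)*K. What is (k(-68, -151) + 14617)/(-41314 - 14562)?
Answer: -15025/55876 ≈ -0.26890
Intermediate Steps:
k(K, w) = -6*K
(k(-68, -151) + 14617)/(-41314 - 14562) = (-6*(-68) + 14617)/(-41314 - 14562) = (408 + 14617)/(-55876) = 15025*(-1/55876) = -15025/55876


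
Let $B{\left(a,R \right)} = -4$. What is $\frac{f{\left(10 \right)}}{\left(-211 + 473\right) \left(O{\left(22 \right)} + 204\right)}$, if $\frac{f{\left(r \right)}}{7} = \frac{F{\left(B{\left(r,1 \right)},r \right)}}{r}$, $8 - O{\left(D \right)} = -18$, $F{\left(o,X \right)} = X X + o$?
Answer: $\frac{84}{75325} \approx 0.0011152$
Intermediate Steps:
$F{\left(o,X \right)} = o + X^{2}$ ($F{\left(o,X \right)} = X^{2} + o = o + X^{2}$)
$O{\left(D \right)} = 26$ ($O{\left(D \right)} = 8 - -18 = 8 + 18 = 26$)
$f{\left(r \right)} = \frac{7 \left(-4 + r^{2}\right)}{r}$ ($f{\left(r \right)} = 7 \frac{-4 + r^{2}}{r} = \frac{7 \left(-4 + r^{2}\right)}{r}$)
$\frac{f{\left(10 \right)}}{\left(-211 + 473\right) \left(O{\left(22 \right)} + 204\right)} = \frac{- \frac{28}{10} + 7 \cdot 10}{\left(-211 + 473\right) \left(26 + 204\right)} = \frac{\left(-28\right) \frac{1}{10} + 70}{262 \cdot 230} = \frac{- \frac{14}{5} + 70}{60260} = \frac{336}{5} \cdot \frac{1}{60260} = \frac{84}{75325}$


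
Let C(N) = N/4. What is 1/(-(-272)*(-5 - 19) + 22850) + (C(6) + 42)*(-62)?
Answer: -44020433/16322 ≈ -2697.0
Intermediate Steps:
C(N) = N/4 (C(N) = N*(¼) = N/4)
1/(-(-272)*(-5 - 19) + 22850) + (C(6) + 42)*(-62) = 1/(-(-272)*(-5 - 19) + 22850) + ((¼)*6 + 42)*(-62) = 1/(-(-272)*(-24) + 22850) + (3/2 + 42)*(-62) = 1/(-17*384 + 22850) + (87/2)*(-62) = 1/(-6528 + 22850) - 2697 = 1/16322 - 2697 = -44020433/16322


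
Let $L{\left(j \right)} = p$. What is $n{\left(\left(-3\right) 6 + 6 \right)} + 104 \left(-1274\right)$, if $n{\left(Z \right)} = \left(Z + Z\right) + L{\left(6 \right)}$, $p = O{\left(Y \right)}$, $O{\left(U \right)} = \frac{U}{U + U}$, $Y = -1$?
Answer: $- \frac{265039}{2} \approx -1.3252 \cdot 10^{5}$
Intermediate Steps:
$O{\left(U \right)} = \frac{1}{2}$ ($O{\left(U \right)} = \frac{U}{2 U} = U \frac{1}{2 U} = \frac{1}{2}$)
$p = \frac{1}{2} \approx 0.5$
$L{\left(j \right)} = \frac{1}{2}$
$n{\left(Z \right)} = \frac{1}{2} + 2 Z$ ($n{\left(Z \right)} = \left(Z + Z\right) + \frac{1}{2} = 2 Z + \frac{1}{2} = \frac{1}{2} + 2 Z$)
$n{\left(\left(-3\right) 6 + 6 \right)} + 104 \left(-1274\right) = \left(\frac{1}{2} + 2 \left(\left(-3\right) 6 + 6\right)\right) + 104 \left(-1274\right) = \left(\frac{1}{2} + 2 \left(-18 + 6\right)\right) - 132496 = \left(\frac{1}{2} + 2 \left(-12\right)\right) - 132496 = \left(\frac{1}{2} - 24\right) - 132496 = - \frac{47}{2} - 132496 = - \frac{265039}{2}$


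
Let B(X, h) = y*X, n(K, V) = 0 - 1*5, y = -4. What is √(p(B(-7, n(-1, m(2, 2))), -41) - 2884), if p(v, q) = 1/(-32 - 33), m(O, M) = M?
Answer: 3*I*√1353885/65 ≈ 53.703*I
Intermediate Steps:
n(K, V) = -5 (n(K, V) = 0 - 5 = -5)
B(X, h) = -4*X
p(v, q) = -1/65 (p(v, q) = 1/(-65) = -1/65)
√(p(B(-7, n(-1, m(2, 2))), -41) - 2884) = √(-1/65 - 2884) = √(-187461/65) = 3*I*√1353885/65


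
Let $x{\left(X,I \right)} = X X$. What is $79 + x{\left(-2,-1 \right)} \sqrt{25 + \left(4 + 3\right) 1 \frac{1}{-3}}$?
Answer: $79 + \frac{8 \sqrt{51}}{3} \approx 98.044$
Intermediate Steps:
$x{\left(X,I \right)} = X^{2}$
$79 + x{\left(-2,-1 \right)} \sqrt{25 + \left(4 + 3\right) 1 \frac{1}{-3}} = 79 + \left(-2\right)^{2} \sqrt{25 + \left(4 + 3\right) 1 \frac{1}{-3}} = 79 + 4 \sqrt{25 + 7 \cdot 1 \left(- \frac{1}{3}\right)} = 79 + 4 \sqrt{25 + 7 \left(- \frac{1}{3}\right)} = 79 + 4 \sqrt{25 - \frac{7}{3}} = 79 + 4 \sqrt{\frac{68}{3}} = 79 + 4 \frac{2 \sqrt{51}}{3} = 79 + \frac{8 \sqrt{51}}{3}$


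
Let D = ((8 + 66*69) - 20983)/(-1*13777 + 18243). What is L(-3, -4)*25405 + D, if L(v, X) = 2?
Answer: 226901039/4466 ≈ 50806.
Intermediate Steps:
D = -16421/4466 (D = ((8 + 4554) - 20983)/(-13777 + 18243) = (4562 - 20983)/4466 = -16421*1/4466 = -16421/4466 ≈ -3.6769)
L(-3, -4)*25405 + D = 2*25405 - 16421/4466 = 50810 - 16421/4466 = 226901039/4466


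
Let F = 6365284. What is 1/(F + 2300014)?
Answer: 1/8665298 ≈ 1.1540e-7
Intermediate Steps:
1/(F + 2300014) = 1/(6365284 + 2300014) = 1/8665298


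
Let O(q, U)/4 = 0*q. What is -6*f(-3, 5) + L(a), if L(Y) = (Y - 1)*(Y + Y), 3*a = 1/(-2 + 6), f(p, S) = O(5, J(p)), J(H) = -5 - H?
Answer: -11/72 ≈ -0.15278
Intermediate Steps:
O(q, U) = 0 (O(q, U) = 4*(0*q) = 4*0 = 0)
f(p, S) = 0
a = 1/12 (a = 1/(3*(-2 + 6)) = (1/3)/4 = (1/3)*(1/4) = 1/12 ≈ 0.083333)
L(Y) = 2*Y*(-1 + Y) (L(Y) = (-1 + Y)*(2*Y) = 2*Y*(-1 + Y))
-6*f(-3, 5) + L(a) = -6*0 + 2*(1/12)*(-1 + 1/12) = 0 + 2*(1/12)*(-11/12) = 0 - 11/72 = -11/72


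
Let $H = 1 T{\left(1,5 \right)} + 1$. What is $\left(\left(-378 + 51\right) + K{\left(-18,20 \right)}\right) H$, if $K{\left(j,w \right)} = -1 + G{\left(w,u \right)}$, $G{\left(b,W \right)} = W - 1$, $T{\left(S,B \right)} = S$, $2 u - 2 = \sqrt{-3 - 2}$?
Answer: $-656 + i \sqrt{5} \approx -656.0 + 2.2361 i$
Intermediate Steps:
$u = 1 + \frac{i \sqrt{5}}{2}$ ($u = 1 + \frac{\sqrt{-3 - 2}}{2} = 1 + \frac{\sqrt{-5}}{2} = 1 + \frac{i \sqrt{5}}{2} \approx 1.0 + 1.118 i$)
$G{\left(b,W \right)} = -1 + W$
$K{\left(j,w \right)} = -1 + \frac{i \sqrt{5}}{2}$ ($K{\left(j,w \right)} = -1 + \left(-1 + \left(1 + \frac{i \sqrt{5}}{2}\right)\right) = -1 + \frac{i \sqrt{5}}{2}$)
$H = 2$ ($H = 1 \cdot 1 + 1 = 1 + 1 = 2$)
$\left(\left(-378 + 51\right) + K{\left(-18,20 \right)}\right) H = \left(\left(-378 + 51\right) - \left(1 - \frac{i \sqrt{5}}{2}\right)\right) 2 = \left(-327 - \left(1 - \frac{i \sqrt{5}}{2}\right)\right) 2 = \left(-328 + \frac{i \sqrt{5}}{2}\right) 2 = -656 + i \sqrt{5}$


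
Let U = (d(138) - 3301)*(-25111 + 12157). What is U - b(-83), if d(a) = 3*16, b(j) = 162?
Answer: 42139200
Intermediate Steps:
d(a) = 48
U = 42139362 (U = (48 - 3301)*(-25111 + 12157) = -3253*(-12954) = 42139362)
U - b(-83) = 42139362 - 1*162 = 42139362 - 162 = 42139200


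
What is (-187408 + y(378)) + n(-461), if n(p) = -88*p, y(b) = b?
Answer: -146462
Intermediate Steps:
(-187408 + y(378)) + n(-461) = (-187408 + 378) - 88*(-461) = -187030 + 40568 = -146462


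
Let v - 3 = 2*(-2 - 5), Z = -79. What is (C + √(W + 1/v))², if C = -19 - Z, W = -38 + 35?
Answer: (660 + I*√374)²/121 ≈ 3596.9 + 210.97*I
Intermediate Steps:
v = -11 (v = 3 + 2*(-2 - 5) = 3 + 2*(-7) = 3 - 14 = -11)
W = -3
C = 60 (C = -19 - 1*(-79) = -19 + 79 = 60)
(C + √(W + 1/v))² = (60 + √(-3 + 1/(-11)))² = (60 + √(-3 - 1/11))² = (60 + √(-34/11))² = (60 + I*√374/11)²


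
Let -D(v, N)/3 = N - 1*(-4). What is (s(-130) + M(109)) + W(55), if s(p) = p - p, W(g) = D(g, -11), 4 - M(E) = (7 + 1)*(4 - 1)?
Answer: 1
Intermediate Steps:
M(E) = -20 (M(E) = 4 - (7 + 1)*(4 - 1) = 4 - 8*3 = 4 - 1*24 = 4 - 24 = -20)
D(v, N) = -12 - 3*N (D(v, N) = -3*(N - 1*(-4)) = -3*(N + 4) = -3*(4 + N) = -12 - 3*N)
W(g) = 21 (W(g) = -12 - 3*(-11) = -12 + 33 = 21)
s(p) = 0
(s(-130) + M(109)) + W(55) = (0 - 20) + 21 = -20 + 21 = 1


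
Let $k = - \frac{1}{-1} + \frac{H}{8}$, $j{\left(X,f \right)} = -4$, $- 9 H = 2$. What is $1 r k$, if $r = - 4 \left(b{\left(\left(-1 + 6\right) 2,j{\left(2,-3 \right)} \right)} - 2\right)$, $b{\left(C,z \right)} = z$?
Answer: $\frac{70}{3} \approx 23.333$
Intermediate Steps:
$H = - \frac{2}{9}$ ($H = \left(- \frac{1}{9}\right) 2 = - \frac{2}{9} \approx -0.22222$)
$r = 24$ ($r = - 4 \left(-4 - 2\right) = \left(-4\right) \left(-6\right) = 24$)
$k = \frac{35}{36}$ ($k = - \frac{1}{-1} - \frac{2}{9 \cdot 8} = \left(-1\right) \left(-1\right) - \frac{1}{36} = 1 - \frac{1}{36} = \frac{35}{36} \approx 0.97222$)
$1 r k = 1 \cdot 24 \cdot \frac{35}{36} = 24 \cdot \frac{35}{36} = \frac{70}{3}$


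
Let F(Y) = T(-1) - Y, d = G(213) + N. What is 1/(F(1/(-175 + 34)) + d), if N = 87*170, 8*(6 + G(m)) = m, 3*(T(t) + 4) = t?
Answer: 1128/16701505 ≈ 6.7539e-5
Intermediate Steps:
T(t) = -4 + t/3
G(m) = -6 + m/8
N = 14790
d = 118485/8 (d = (-6 + (⅛)*213) + 14790 = (-6 + 213/8) + 14790 = 165/8 + 14790 = 118485/8 ≈ 14811.)
F(Y) = -13/3 - Y (F(Y) = (-4 + (⅓)*(-1)) - Y = (-4 - ⅓) - Y = -13/3 - Y)
1/(F(1/(-175 + 34)) + d) = 1/((-13/3 - 1/(-175 + 34)) + 118485/8) = 1/((-13/3 - 1/(-141)) + 118485/8) = 1/((-13/3 - 1*(-1/141)) + 118485/8) = 1/((-13/3 + 1/141) + 118485/8) = 1/(-610/141 + 118485/8) = 1/(16701505/1128) = 1128/16701505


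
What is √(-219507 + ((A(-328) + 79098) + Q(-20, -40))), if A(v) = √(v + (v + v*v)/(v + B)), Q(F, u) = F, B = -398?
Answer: √(-16991909 + 66*I*√1599)/11 ≈ 0.029102 + 374.74*I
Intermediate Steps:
A(v) = √(v + (v + v²)/(-398 + v)) (A(v) = √(v + (v + v*v)/(v - 398)) = √(v + (v + v²)/(-398 + v)))
√(-219507 + ((A(-328) + 79098) + Q(-20, -40))) = √(-219507 + ((√(-328*(-397 + 2*(-328))/(-398 - 328)) + 79098) - 20)) = √(-219507 + ((√(-328*(-397 - 656)/(-726)) + 79098) - 20)) = √(-219507 + ((√(-328*(-1/726)*(-1053)) + 79098) - 20)) = √(-219507 + ((√(-57564/121) + 79098) - 20)) = √(-219507 + ((6*I*√1599/11 + 79098) - 20)) = √(-219507 + ((79098 + 6*I*√1599/11) - 20)) = √(-219507 + (79078 + 6*I*√1599/11)) = √(-140429 + 6*I*√1599/11)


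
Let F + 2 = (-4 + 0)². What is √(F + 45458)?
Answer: 28*√58 ≈ 213.24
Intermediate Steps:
F = 14 (F = -2 + (-4 + 0)² = -2 + (-4)² = -2 + 16 = 14)
√(F + 45458) = √(14 + 45458) = √45472 = 28*√58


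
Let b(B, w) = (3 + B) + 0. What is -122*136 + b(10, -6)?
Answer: -16579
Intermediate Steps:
b(B, w) = 3 + B
-122*136 + b(10, -6) = -122*136 + (3 + 10) = -16592 + 13 = -16579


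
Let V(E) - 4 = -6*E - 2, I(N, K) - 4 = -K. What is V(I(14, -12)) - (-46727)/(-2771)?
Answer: -307201/2771 ≈ -110.86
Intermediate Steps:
I(N, K) = 4 - K
V(E) = 2 - 6*E (V(E) = 4 + (-6*E - 2) = 4 + (-2 - 6*E) = 2 - 6*E)
V(I(14, -12)) - (-46727)/(-2771) = (2 - 6*(4 - 1*(-12))) - (-46727)/(-2771) = (2 - 6*(4 + 12)) - (-46727)*(-1)/2771 = (2 - 6*16) - 1*46727/2771 = (2 - 96) - 46727/2771 = -94 - 46727/2771 = -307201/2771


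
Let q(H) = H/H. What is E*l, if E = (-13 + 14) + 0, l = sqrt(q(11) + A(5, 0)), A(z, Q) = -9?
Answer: 2*I*sqrt(2) ≈ 2.8284*I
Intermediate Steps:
q(H) = 1
l = 2*I*sqrt(2) (l = sqrt(1 - 9) = sqrt(-8) = 2*I*sqrt(2) ≈ 2.8284*I)
E = 1 (E = 1 + 0 = 1)
E*l = 1*(2*I*sqrt(2)) = 2*I*sqrt(2)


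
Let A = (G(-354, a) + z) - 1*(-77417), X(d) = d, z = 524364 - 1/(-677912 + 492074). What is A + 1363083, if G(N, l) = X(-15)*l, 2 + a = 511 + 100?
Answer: 363448765903/185838 ≈ 1.9557e+6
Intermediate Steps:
z = 97446757033/185838 (z = 524364 - 1/(-185838) = 524364 - 1*(-1/185838) = 524364 + 1/185838 = 97446757033/185838 ≈ 5.2436e+5)
a = 609 (a = -2 + (511 + 100) = -2 + 611 = 609)
G(N, l) = -15*l
A = 110136147349/185838 (A = (-15*609 + 97446757033/185838) - 1*(-77417) = (-9135 + 97446757033/185838) + 77417 = 95749126903/185838 + 77417 = 110136147349/185838 ≈ 5.9265e+5)
A + 1363083 = 110136147349/185838 + 1363083 = 363448765903/185838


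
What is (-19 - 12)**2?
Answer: 961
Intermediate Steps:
(-19 - 12)**2 = (-31)**2 = 961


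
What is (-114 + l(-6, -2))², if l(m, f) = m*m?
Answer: 6084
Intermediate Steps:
l(m, f) = m²
(-114 + l(-6, -2))² = (-114 + (-6)²)² = (-114 + 36)² = (-78)² = 6084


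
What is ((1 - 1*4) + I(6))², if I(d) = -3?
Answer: 36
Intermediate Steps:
((1 - 1*4) + I(6))² = ((1 - 1*4) - 3)² = ((1 - 4) - 3)² = (-3 - 3)² = (-6)² = 36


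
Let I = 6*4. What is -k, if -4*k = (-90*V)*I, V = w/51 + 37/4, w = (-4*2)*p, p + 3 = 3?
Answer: -4995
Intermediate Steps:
p = 0 (p = -3 + 3 = 0)
w = 0 (w = -4*2*0 = -8*0 = 0)
V = 37/4 (V = 0/51 + 37/4 = 0*(1/51) + 37*(1/4) = 0 + 37/4 = 37/4 ≈ 9.2500)
I = 24
k = 4995 (k = -(-90*37/4)*24/4 = -(-1665)*24/8 = -1/4*(-19980) = 4995)
-k = -1*4995 = -4995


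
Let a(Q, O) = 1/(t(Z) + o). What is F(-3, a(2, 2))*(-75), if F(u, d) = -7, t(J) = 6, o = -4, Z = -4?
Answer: 525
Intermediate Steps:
a(Q, O) = 1/2 (a(Q, O) = 1/(6 - 4) = 1/2)
F(-3, a(2, 2))*(-75) = -7*(-75) = 525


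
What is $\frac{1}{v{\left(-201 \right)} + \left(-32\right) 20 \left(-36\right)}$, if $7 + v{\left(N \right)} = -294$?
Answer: $\frac{1}{22739} \approx 4.3977 \cdot 10^{-5}$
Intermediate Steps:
$v{\left(N \right)} = -301$ ($v{\left(N \right)} = -7 - 294 = -301$)
$\frac{1}{v{\left(-201 \right)} + \left(-32\right) 20 \left(-36\right)} = \frac{1}{-301 + \left(-32\right) 20 \left(-36\right)} = \frac{1}{-301 - -23040} = \frac{1}{-301 + 23040} = \frac{1}{22739}$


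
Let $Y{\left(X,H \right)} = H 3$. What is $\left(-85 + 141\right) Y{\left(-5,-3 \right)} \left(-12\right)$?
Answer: $6048$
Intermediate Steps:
$Y{\left(X,H \right)} = 3 H$
$\left(-85 + 141\right) Y{\left(-5,-3 \right)} \left(-12\right) = \left(-85 + 141\right) 3 \left(-3\right) \left(-12\right) = 56 \left(\left(-9\right) \left(-12\right)\right) = 56 \cdot 108 = 6048$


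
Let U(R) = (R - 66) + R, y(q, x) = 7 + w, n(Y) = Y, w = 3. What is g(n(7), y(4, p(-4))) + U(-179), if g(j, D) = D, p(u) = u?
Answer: -414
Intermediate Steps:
y(q, x) = 10 (y(q, x) = 7 + 3 = 10)
U(R) = -66 + 2*R (U(R) = (-66 + R) + R = -66 + 2*R)
g(n(7), y(4, p(-4))) + U(-179) = 10 + (-66 + 2*(-179)) = 10 + (-66 - 358) = 10 - 424 = -414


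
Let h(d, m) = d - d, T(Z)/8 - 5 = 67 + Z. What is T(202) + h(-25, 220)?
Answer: 2192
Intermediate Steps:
T(Z) = 576 + 8*Z (T(Z) = 40 + 8*(67 + Z) = 40 + (536 + 8*Z) = 576 + 8*Z)
h(d, m) = 0
T(202) + h(-25, 220) = (576 + 8*202) + 0 = (576 + 1616) + 0 = 2192 + 0 = 2192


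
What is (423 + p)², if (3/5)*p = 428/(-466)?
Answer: 86793284449/488601 ≈ 1.7764e+5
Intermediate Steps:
p = -1070/699 (p = 5*(428/(-466))/3 = 5*(428*(-1/466))/3 = (5/3)*(-214/233) = -1070/699 ≈ -1.5308)
(423 + p)² = (423 - 1070/699)² = (294607/699)² = 86793284449/488601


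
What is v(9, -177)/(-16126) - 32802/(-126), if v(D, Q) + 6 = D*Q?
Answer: 12599203/48378 ≈ 260.43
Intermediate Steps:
v(D, Q) = -6 + D*Q
v(9, -177)/(-16126) - 32802/(-126) = (-6 + 9*(-177))/(-16126) - 32802/(-126) = (-6 - 1593)*(-1/16126) - 32802*(-1/126) = -1599*(-1/16126) + 781/3 = 1599/16126 + 781/3 = 12599203/48378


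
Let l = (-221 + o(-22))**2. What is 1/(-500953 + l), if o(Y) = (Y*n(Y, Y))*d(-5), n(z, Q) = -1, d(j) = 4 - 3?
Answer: -1/461352 ≈ -2.1675e-6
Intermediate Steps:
d(j) = 1
o(Y) = -Y (o(Y) = (Y*(-1))*1 = -Y*1 = -Y)
l = 39601 (l = (-221 - 1*(-22))**2 = (-221 + 22)**2 = (-199)**2 = 39601)
1/(-500953 + l) = 1/(-500953 + 39601) = 1/(-461352) = -1/461352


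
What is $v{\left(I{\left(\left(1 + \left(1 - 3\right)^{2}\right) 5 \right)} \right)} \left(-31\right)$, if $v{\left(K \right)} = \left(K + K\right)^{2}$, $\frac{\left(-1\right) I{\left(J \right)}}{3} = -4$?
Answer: $-17856$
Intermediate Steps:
$I{\left(J \right)} = 12$ ($I{\left(J \right)} = \left(-3\right) \left(-4\right) = 12$)
$v{\left(K \right)} = 4 K^{2}$ ($v{\left(K \right)} = \left(2 K\right)^{2} = 4 K^{2}$)
$v{\left(I{\left(\left(1 + \left(1 - 3\right)^{2}\right) 5 \right)} \right)} \left(-31\right) = 4 \cdot 12^{2} \left(-31\right) = 4 \cdot 144 \left(-31\right) = 576 \left(-31\right) = -17856$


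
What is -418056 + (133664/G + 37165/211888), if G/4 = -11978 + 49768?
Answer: -1673734692153181/4003623760 ≈ -4.1806e+5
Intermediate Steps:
G = 151160 (G = 4*(-11978 + 49768) = 4*37790 = 151160)
-418056 + (133664/G + 37165/211888) = -418056 + (133664/151160 + 37165/211888) = -418056 + (133664*(1/151160) + 37165*(1/211888)) = -418056 + (16708/18895 + 37165/211888) = -418056 + 4242457379/4003623760 = -1673734692153181/4003623760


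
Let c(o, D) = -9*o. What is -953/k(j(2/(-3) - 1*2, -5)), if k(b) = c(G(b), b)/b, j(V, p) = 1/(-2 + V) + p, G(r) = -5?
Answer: 69569/630 ≈ 110.43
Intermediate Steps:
j(V, p) = p + 1/(-2 + V)
k(b) = 45/b (k(b) = (-9*(-5))/b = 45/b)
-953/k(j(2/(-3) - 1*2, -5)) = -953*(1 - 2*(-5) + (2/(-3) - 1*2)*(-5))/(45*(-2 + (2/(-3) - 1*2))) = -953*(1 + 10 + (2*(-⅓) - 2)*(-5))/(45*(-2 + (2*(-⅓) - 2))) = -953*(1 + 10 + (-⅔ - 2)*(-5))/(45*(-2 + (-⅔ - 2))) = -953*(1 + 10 - 8/3*(-5))/(45*(-2 - 8/3)) = -953/(45/(((1 + 10 + 40/3)/(-14/3)))) = -953/(45/((-3/14*73/3))) = -953/(45/(-73/14)) = -953/(45*(-14/73)) = -953/(-630/73) = -953*(-73/630) = 69569/630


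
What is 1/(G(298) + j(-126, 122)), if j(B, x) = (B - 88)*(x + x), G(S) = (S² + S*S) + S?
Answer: 1/125690 ≈ 7.9561e-6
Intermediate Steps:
G(S) = S + 2*S² (G(S) = (S² + S²) + S = 2*S² + S = S + 2*S²)
j(B, x) = 2*x*(-88 + B) (j(B, x) = (-88 + B)*(2*x) = 2*x*(-88 + B))
1/(G(298) + j(-126, 122)) = 1/(298*(1 + 2*298) + 2*122*(-88 - 126)) = 1/(298*(1 + 596) + 2*122*(-214)) = 1/(298*597 - 52216) = 1/(177906 - 52216) = 1/125690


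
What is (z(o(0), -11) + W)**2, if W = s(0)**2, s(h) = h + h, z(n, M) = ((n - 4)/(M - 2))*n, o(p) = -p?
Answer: 0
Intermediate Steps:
z(n, M) = n*(-4 + n)/(-2 + M) (z(n, M) = ((-4 + n)/(-2 + M))*n = n*(-4 + n)/(-2 + M))
s(h) = 2*h
W = 0 (W = (2*0)**2 = 0**2 = 0)
(z(o(0), -11) + W)**2 = ((-1*0)*(-4 - 1*0)/(-2 - 11) + 0)**2 = (0*(-4 + 0)/(-13) + 0)**2 = (0*(-1/13)*(-4) + 0)**2 = (0 + 0)**2 = 0**2 = 0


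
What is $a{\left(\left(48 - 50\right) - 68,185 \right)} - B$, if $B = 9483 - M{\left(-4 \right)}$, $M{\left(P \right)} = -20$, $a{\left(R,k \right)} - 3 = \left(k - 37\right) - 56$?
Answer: $-9408$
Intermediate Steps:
$a{\left(R,k \right)} = -90 + k$ ($a{\left(R,k \right)} = 3 + \left(\left(k - 37\right) - 56\right) = 3 + \left(\left(-37 + k\right) - 56\right) = 3 + \left(-93 + k\right) = -90 + k$)
$B = 9503$ ($B = 9483 - -20 = 9483 + 20 = 9503$)
$a{\left(\left(48 - 50\right) - 68,185 \right)} - B = \left(-90 + 185\right) - 9503 = 95 - 9503 = -9408$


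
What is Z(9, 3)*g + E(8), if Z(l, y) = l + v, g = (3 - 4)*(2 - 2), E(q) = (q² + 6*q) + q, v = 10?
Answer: 120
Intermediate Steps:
E(q) = q² + 7*q
g = 0 (g = -1*0 = 0)
Z(l, y) = 10 + l (Z(l, y) = l + 10 = 10 + l)
Z(9, 3)*g + E(8) = (10 + 9)*0 + 8*(7 + 8) = 19*0 + 8*15 = 0 + 120 = 120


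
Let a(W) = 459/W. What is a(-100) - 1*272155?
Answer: -27215959/100 ≈ -2.7216e+5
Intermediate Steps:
a(-100) - 1*272155 = 459/(-100) - 1*272155 = 459*(-1/100) - 272155 = -459/100 - 272155 = -27215959/100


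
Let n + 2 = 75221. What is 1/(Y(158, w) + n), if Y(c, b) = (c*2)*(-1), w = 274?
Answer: 1/74903 ≈ 1.3351e-5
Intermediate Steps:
Y(c, b) = -2*c (Y(c, b) = (2*c)*(-1) = -2*c)
n = 75219 (n = -2 + 75221 = 75219)
1/(Y(158, w) + n) = 1/(-2*158 + 75219) = 1/(-316 + 75219) = 1/74903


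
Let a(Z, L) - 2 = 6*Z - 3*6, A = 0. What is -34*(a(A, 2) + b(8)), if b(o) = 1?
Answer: 510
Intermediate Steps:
a(Z, L) = -16 + 6*Z (a(Z, L) = 2 + (6*Z - 3*6) = 2 + (6*Z - 18) = 2 + (-18 + 6*Z) = -16 + 6*Z)
-34*(a(A, 2) + b(8)) = -34*((-16 + 6*0) + 1) = -34*((-16 + 0) + 1) = -34*(-16 + 1) = -34*(-15) = 510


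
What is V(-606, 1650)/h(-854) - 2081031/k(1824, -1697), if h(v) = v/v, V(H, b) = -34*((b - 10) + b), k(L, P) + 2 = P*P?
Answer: -322137292051/2879807 ≈ -1.1186e+5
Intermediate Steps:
k(L, P) = -2 + P² (k(L, P) = -2 + P*P = -2 + P²)
V(H, b) = 340 - 68*b (V(H, b) = -34*((-10 + b) + b) = -34*(-10 + 2*b) = 340 - 68*b)
h(v) = 1
V(-606, 1650)/h(-854) - 2081031/k(1824, -1697) = (340 - 68*1650)/1 - 2081031/(-2 + (-1697)²) = (340 - 112200)*1 - 2081031/(-2 + 2879809) = -111860*1 - 2081031/2879807 = -111860 - 2081031*1/2879807 = -111860 - 2081031/2879807 = -322137292051/2879807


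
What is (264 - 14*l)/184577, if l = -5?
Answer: 334/184577 ≈ 0.0018095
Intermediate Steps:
(264 - 14*l)/184577 = (264 - 14*(-5))/184577 = (264 + 70)*(1/184577) = 334*(1/184577) = 334/184577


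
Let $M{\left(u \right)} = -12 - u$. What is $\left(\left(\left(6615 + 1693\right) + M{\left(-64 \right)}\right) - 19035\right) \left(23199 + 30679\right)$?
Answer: $-575147650$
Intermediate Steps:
$\left(\left(\left(6615 + 1693\right) + M{\left(-64 \right)}\right) - 19035\right) \left(23199 + 30679\right) = \left(\left(\left(6615 + 1693\right) - -52\right) - 19035\right) \left(23199 + 30679\right) = \left(\left(8308 + \left(-12 + 64\right)\right) - 19035\right) 53878 = \left(\left(8308 + 52\right) - 19035\right) 53878 = \left(8360 - 19035\right) 53878 = \left(-10675\right) 53878 = -575147650$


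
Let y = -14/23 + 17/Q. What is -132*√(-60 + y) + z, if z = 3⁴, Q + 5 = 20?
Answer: 81 - 748*I*√24495/115 ≈ 81.0 - 1018.0*I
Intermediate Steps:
Q = 15 (Q = -5 + 20 = 15)
y = 181/345 (y = -14/23 + 17/15 = 181/345 ≈ 0.52464)
z = 81
-132*√(-60 + y) + z = -132*√(-60 + 181/345) + 81 = -748*I*√24495/115 + 81 = 81 - 748*I*√24495/115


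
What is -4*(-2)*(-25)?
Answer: -200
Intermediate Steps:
-4*(-2)*(-25) = 8*(-25) = -200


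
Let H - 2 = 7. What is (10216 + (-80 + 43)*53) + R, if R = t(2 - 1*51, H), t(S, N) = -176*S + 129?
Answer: 17008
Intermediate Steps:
H = 9 (H = 2 + 7 = 9)
t(S, N) = 129 - 176*S
R = 8753 (R = 129 - 176*(2 - 1*51) = 129 - 176*(2 - 51) = 129 - 176*(-49) = 129 + 8624 = 8753)
(10216 + (-80 + 43)*53) + R = (10216 + (-80 + 43)*53) + 8753 = (10216 - 37*53) + 8753 = (10216 - 1961) + 8753 = 8255 + 8753 = 17008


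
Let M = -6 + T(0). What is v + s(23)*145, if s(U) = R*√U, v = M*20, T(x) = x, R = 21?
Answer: -120 + 3045*√23 ≈ 14483.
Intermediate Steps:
M = -6 (M = -6 + 0 = -6)
v = -120 (v = -6*20 = -120)
s(U) = 21*√U
v + s(23)*145 = -120 + (21*√23)*145 = -120 + 3045*√23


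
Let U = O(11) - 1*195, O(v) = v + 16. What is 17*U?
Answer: -2856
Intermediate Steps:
O(v) = 16 + v
U = -168 (U = (16 + 11) - 1*195 = 27 - 195 = -168)
17*U = 17*(-168) = -2856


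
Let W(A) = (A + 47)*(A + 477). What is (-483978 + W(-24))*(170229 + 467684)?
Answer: -302089442367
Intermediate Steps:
W(A) = (47 + A)*(477 + A)
(-483978 + W(-24))*(170229 + 467684) = (-483978 + (22419 + (-24)**2 + 524*(-24)))*(170229 + 467684) = (-483978 + (22419 + 576 - 12576))*637913 = (-483978 + 10419)*637913 = -473559*637913 = -302089442367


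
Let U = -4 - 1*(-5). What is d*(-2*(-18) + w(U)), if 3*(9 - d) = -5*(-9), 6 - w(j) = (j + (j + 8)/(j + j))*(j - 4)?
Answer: -351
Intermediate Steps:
U = 1 (U = -4 + 5 = 1)
w(j) = 6 - (-4 + j)*(j + (8 + j)/(2*j)) (w(j) = 6 - (j + (j + 8)/(j + j))*(j - 4) = 6 - (j + (8 + j)/((2*j)))*(-4 + j) = 6 - (j + (8 + j)*(1/(2*j)))*(-4 + j) = 6 - (j + (8 + j)/(2*j))*(-4 + j) = 6 - (-4 + j)*(j + (8 + j)/(2*j)))
d = -6 (d = 9 - (-5)*(-9)/3 = 9 - 1/3*45 = 9 - 15 = -6)
d*(-2*(-18) + w(U)) = -6*(-2*(-18) + (4 - 1*1**2 + 16/1 + (7/2)*1)) = -6*(36 + (4 - 1*1 + 16*1 + 7/2)) = -6*(36 + (4 - 1 + 16 + 7/2)) = -6*(36 + 45/2) = -6*117/2 = -351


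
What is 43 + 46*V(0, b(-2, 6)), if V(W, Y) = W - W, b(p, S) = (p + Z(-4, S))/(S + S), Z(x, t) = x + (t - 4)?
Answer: 43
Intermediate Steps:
Z(x, t) = -4 + t + x (Z(x, t) = x + (-4 + t) = -4 + t + x)
b(p, S) = (-8 + S + p)/(2*S) (b(p, S) = (p + (-4 + S - 4))/(S + S) = (p + (-8 + S))/((2*S)) = (-8 + S + p)*(1/(2*S)) = (-8 + S + p)/(2*S))
V(W, Y) = 0
43 + 46*V(0, b(-2, 6)) = 43 + 46*0 = 43 + 0 = 43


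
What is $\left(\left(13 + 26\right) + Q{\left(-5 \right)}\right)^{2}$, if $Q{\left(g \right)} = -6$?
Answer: $1089$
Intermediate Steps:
$\left(\left(13 + 26\right) + Q{\left(-5 \right)}\right)^{2} = \left(\left(13 + 26\right) - 6\right)^{2} = \left(39 - 6\right)^{2} = 33^{2} = 1089$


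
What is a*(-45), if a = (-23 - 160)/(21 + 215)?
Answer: 8235/236 ≈ 34.894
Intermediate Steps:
a = -183/236 ≈ -0.77542
a*(-45) = -183/236*(-45) = 8235/236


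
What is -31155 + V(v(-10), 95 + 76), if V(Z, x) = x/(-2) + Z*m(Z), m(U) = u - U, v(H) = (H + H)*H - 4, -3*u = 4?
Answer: -419507/6 ≈ -69918.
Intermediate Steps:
u = -4/3 (u = -1/3*4 = -4/3 ≈ -1.3333)
v(H) = -4 + 2*H**2 (v(H) = (2*H)*H - 4 = 2*H**2 - 4 = -4 + 2*H**2)
m(U) = -4/3 - U
V(Z, x) = -x/2 + Z*(-4/3 - Z) (V(Z, x) = x/(-2) + Z*(-4/3 - Z) = x*(-1/2) + Z*(-4/3 - Z) = -x/2 + Z*(-4/3 - Z))
-31155 + V(v(-10), 95 + 76) = -31155 + (-(-4 + 2*(-10)**2)**2 - 4*(-4 + 2*(-10)**2)/3 - (95 + 76)/2) = -31155 + (-(-4 + 2*100)**2 - 4*(-4 + 2*100)/3 - 1/2*171) = -31155 + (-(-4 + 200)**2 - 4*(-4 + 200)/3 - 171/2) = -31155 + (-1*196**2 - 4/3*196 - 171/2) = -31155 + (-1*38416 - 784/3 - 171/2) = -31155 + (-38416 - 784/3 - 171/2) = -31155 - 232577/6 = -419507/6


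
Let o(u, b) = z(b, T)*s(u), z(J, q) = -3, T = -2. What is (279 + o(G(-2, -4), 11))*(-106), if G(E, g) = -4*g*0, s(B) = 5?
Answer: -27984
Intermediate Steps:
G(E, g) = 0
o(u, b) = -15 (o(u, b) = -3*5 = -15)
(279 + o(G(-2, -4), 11))*(-106) = (279 - 15)*(-106) = 264*(-106) = -27984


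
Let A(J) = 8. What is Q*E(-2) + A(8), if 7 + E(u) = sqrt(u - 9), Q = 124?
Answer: -860 + 124*I*sqrt(11) ≈ -860.0 + 411.26*I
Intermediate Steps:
E(u) = -7 + sqrt(-9 + u) (E(u) = -7 + sqrt(u - 9) = -7 + sqrt(-9 + u))
Q*E(-2) + A(8) = 124*(-7 + sqrt(-9 - 2)) + 8 = 124*(-7 + sqrt(-11)) + 8 = 124*(-7 + I*sqrt(11)) + 8 = (-868 + 124*I*sqrt(11)) + 8 = -860 + 124*I*sqrt(11)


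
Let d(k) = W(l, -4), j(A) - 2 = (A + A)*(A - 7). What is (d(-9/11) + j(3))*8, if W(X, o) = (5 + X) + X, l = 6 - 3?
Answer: -88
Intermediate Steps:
l = 3
W(X, o) = 5 + 2*X
j(A) = 2 + 2*A*(-7 + A) (j(A) = 2 + (A + A)*(A - 7) = 2 + (2*A)*(-7 + A) = 2 + 2*A*(-7 + A))
d(k) = 11 (d(k) = 5 + 2*3 = 5 + 6 = 11)
(d(-9/11) + j(3))*8 = (11 + (2 - 14*3 + 2*3²))*8 = (11 + (2 - 42 + 2*9))*8 = (11 + (2 - 42 + 18))*8 = (11 - 22)*8 = -11*8 = -88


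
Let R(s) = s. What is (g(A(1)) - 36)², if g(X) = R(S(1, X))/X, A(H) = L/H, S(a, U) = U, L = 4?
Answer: 1225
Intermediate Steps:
A(H) = 4/H
g(X) = 1 (g(X) = X/X = 1)
(g(A(1)) - 36)² = (1 - 36)² = (-35)² = 1225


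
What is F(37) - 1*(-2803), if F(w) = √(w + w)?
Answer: 2803 + √74 ≈ 2811.6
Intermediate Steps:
F(w) = √2*√w (F(w) = √(2*w) = √2*√w)
F(37) - 1*(-2803) = √2*√37 - 1*(-2803) = √74 + 2803 = 2803 + √74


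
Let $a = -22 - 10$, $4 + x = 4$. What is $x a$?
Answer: $0$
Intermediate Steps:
$x = 0$ ($x = -4 + 4 = 0$)
$a = -32$ ($a = -22 - 10 = -32$)
$x a = 0 \left(-32\right) = 0$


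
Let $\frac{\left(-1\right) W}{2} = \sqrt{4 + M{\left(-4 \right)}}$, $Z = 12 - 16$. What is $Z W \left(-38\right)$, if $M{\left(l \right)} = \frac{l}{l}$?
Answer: $- 304 \sqrt{5} \approx -679.76$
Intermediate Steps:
$Z = -4$ ($Z = 12 - 16 = -4$)
$M{\left(l \right)} = 1$
$W = - 2 \sqrt{5}$ ($W = - 2 \sqrt{4 + 1} = - 2 \sqrt{5} \approx -4.4721$)
$Z W \left(-38\right) = - 4 \left(- 2 \sqrt{5}\right) \left(-38\right) = 8 \sqrt{5} \left(-38\right) = - 304 \sqrt{5}$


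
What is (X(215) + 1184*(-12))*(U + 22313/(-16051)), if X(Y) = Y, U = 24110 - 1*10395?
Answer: -440014186848/2293 ≈ -1.9189e+8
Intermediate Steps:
U = 13715 (U = 24110 - 10395 = 13715)
(X(215) + 1184*(-12))*(U + 22313/(-16051)) = (215 + 1184*(-12))*(13715 + 22313/(-16051)) = (215 - 14208)*(13715 + 22313*(-1/16051)) = -13993*(13715 - 22313/16051) = -13993*220117152/16051 = -440014186848/2293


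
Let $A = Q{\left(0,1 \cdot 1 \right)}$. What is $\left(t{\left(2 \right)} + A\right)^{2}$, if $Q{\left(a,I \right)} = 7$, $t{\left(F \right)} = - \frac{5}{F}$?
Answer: $\frac{81}{4} \approx 20.25$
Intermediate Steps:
$A = 7$
$\left(t{\left(2 \right)} + A\right)^{2} = \left(- \frac{5}{2} + 7\right)^{2} = \left(\frac{9}{2}\right)^{2} = \frac{81}{4}$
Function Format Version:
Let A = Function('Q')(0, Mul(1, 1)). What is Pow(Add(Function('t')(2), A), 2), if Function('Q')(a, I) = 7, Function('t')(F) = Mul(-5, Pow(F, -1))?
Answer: Rational(81, 4) ≈ 20.250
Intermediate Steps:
A = 7
Pow(Add(Function('t')(2), A), 2) = Pow(Add(Mul(-5, Pow(2, -1)), 7), 2) = Pow(Add(Mul(-5, Rational(1, 2)), 7), 2) = Pow(Add(Rational(-5, 2), 7), 2) = Pow(Rational(9, 2), 2) = Rational(81, 4)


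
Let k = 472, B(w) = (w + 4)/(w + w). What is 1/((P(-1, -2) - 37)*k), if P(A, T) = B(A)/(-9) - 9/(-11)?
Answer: -33/560972 ≈ -5.8826e-5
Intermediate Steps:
B(w) = (4 + w)/(2*w) (B(w) = (4 + w)/((2*w)) = (4 + w)*(1/(2*w)) = (4 + w)/(2*w))
P(A, T) = 9/11 - (4 + A)/(18*A) (P(A, T) = ((4 + A)/(2*A))/(-9) - 9/(-11) = ((4 + A)/(2*A))*(-⅑) - 9*(-1/11) = -(4 + A)/(18*A) + 9/11 = 9/11 - (4 + A)/(18*A))
1/((P(-1, -2) - 37)*k) = 1/(((1/198)*(-44 + 151*(-1))/(-1) - 37)*472) = 1/(((1/198)*(-1)*(-44 - 151) - 37)*472) = 1/(((1/198)*(-1)*(-195) - 37)*472) = 1/((65/66 - 37)*472) = 1/(-2377/66*472) = 1/(-560972/33) = -33/560972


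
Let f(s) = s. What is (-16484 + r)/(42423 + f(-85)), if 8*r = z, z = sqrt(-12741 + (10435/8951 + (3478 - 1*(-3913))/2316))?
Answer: -8242/21169 + 11*I*sqrt(11309146664721195)/3510754345632 ≈ -0.38934 + 0.0003332*I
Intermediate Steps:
z = 11*I*sqrt(11309146664721195)/10365258 (z = sqrt(-12741 + (10435*(1/8951) + (3478 + 3913)*(1/2316))) = sqrt(-12741 + (10435/8951 + 7391*(1/2316))) = sqrt(-12741 + (10435/8951 + 7391/2316)) = sqrt(-12741 + 90324301/20730516) = sqrt(-264037180055/20730516) = 11*I*sqrt(11309146664721195)/10365258 ≈ 112.86*I)
r = 11*I*sqrt(11309146664721195)/82922064 (r = (11*I*sqrt(11309146664721195)/10365258)/8 = 11*I*sqrt(11309146664721195)/82922064 ≈ 14.107*I)
(-16484 + r)/(42423 + f(-85)) = (-16484 + 11*I*sqrt(11309146664721195)/82922064)/(42423 - 85) = (-16484 + 11*I*sqrt(11309146664721195)/82922064)/42338 = (-16484 + 11*I*sqrt(11309146664721195)/82922064)*(1/42338) = -8242/21169 + 11*I*sqrt(11309146664721195)/3510754345632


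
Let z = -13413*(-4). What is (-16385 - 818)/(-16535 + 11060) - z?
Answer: -293727497/5475 ≈ -53649.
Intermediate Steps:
z = 53652 (z = -789*(-68) = 53652)
(-16385 - 818)/(-16535 + 11060) - z = (-16385 - 818)/(-16535 + 11060) - 1*53652 = -17203/(-5475) - 53652 = -17203*(-1/5475) - 53652 = 17203/5475 - 53652 = -293727497/5475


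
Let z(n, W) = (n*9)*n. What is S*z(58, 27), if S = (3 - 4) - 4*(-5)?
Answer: 575244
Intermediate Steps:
S = 19 (S = -1 + 20 = 19)
z(n, W) = 9*n² (z(n, W) = (9*n)*n = 9*n²)
S*z(58, 27) = 19*(9*58²) = 19*(9*3364) = 19*30276 = 575244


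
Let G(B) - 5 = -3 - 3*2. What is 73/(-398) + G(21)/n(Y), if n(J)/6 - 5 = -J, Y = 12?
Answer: -737/8358 ≈ -0.088179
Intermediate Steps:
n(J) = 30 - 6*J (n(J) = 30 + 6*(-J) = 30 - 6*J)
G(B) = -4 (G(B) = 5 + (-3 - 3*2) = 5 + (-3 - 6) = 5 - 9 = -4)
73/(-398) + G(21)/n(Y) = 73/(-398) - 4/(30 - 6*12) = 73*(-1/398) - 4/(30 - 72) = -73/398 - 4/(-42) = -73/398 - 4*(-1/42) = -73/398 + 2/21 = -737/8358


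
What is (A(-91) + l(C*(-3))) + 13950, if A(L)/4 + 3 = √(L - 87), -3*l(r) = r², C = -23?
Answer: 12351 + 4*I*√178 ≈ 12351.0 + 53.367*I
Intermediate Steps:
l(r) = -r²/3
A(L) = -12 + 4*√(-87 + L) (A(L) = -12 + 4*√(L - 87) = -12 + 4*√(-87 + L))
(A(-91) + l(C*(-3))) + 13950 = ((-12 + 4*√(-87 - 91)) - (-23*(-3))²/3) + 13950 = ((-12 + 4*√(-178)) - ⅓*69²) + 13950 = ((-12 + 4*(I*√178)) - ⅓*4761) + 13950 = ((-12 + 4*I*√178) - 1587) + 13950 = (-1599 + 4*I*√178) + 13950 = 12351 + 4*I*√178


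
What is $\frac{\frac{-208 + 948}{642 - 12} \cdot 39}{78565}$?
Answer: $\frac{962}{1649865} \approx 0.00058308$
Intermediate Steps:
$\frac{\frac{-208 + 948}{642 - 12} \cdot 39}{78565} = \frac{740}{630} \cdot 39 \cdot \frac{1}{78565} = 740 \cdot \frac{1}{630} \cdot 39 \cdot \frac{1}{78565} = \frac{74}{63} \cdot 39 \cdot \frac{1}{78565} = \frac{962}{21} \cdot \frac{1}{78565} = \frac{962}{1649865}$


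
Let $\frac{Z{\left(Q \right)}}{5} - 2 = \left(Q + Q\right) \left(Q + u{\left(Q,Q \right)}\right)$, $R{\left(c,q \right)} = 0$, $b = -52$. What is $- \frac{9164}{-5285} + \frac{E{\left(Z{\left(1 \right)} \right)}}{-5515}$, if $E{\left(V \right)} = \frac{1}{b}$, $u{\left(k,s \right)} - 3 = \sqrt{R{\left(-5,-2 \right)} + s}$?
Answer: $\frac{525611441}{303126460} \approx 1.734$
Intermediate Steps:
$u{\left(k,s \right)} = 3 + \sqrt{s}$ ($u{\left(k,s \right)} = 3 + \sqrt{0 + s} = 3 + \sqrt{s}$)
$Z{\left(Q \right)} = 10 + 10 Q \left(3 + Q + \sqrt{Q}\right)$ ($Z{\left(Q \right)} = 10 + 5 \left(Q + Q\right) \left(Q + \left(3 + \sqrt{Q}\right)\right) = 10 + 5 \cdot 2 Q \left(3 + Q + \sqrt{Q}\right) = 10 + 10 Q \left(3 + Q + \sqrt{Q}\right)$)
$E{\left(V \right)} = - \frac{1}{52}$ ($E{\left(V \right)} = \frac{1}{-52} = - \frac{1}{52}$)
$- \frac{9164}{-5285} + \frac{E{\left(Z{\left(1 \right)} \right)}}{-5515} = - \frac{9164}{-5285} - \frac{1}{52 \left(-5515\right)} = \left(-9164\right) \left(- \frac{1}{5285}\right) - - \frac{1}{286780} = \frac{9164}{5285} + \frac{1}{286780} = \frac{525611441}{303126460}$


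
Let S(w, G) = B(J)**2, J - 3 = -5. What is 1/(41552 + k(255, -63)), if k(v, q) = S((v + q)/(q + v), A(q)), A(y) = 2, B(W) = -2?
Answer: 1/41556 ≈ 2.4064e-5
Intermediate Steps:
J = -2 (J = 3 - 5 = -2)
S(w, G) = 4 (S(w, G) = (-2)**2 = 4)
k(v, q) = 4
1/(41552 + k(255, -63)) = 1/(41552 + 4) = 1/41556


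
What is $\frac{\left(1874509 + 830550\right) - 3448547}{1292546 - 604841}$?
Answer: $- \frac{743488}{687705} \approx -1.0811$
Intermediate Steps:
$\frac{\left(1874509 + 830550\right) - 3448547}{1292546 - 604841} = \frac{2705059 - 3448547}{687705} = \left(-743488\right) \frac{1}{687705} = - \frac{743488}{687705}$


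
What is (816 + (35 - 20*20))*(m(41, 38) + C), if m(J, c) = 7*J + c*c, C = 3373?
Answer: 2301904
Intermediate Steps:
m(J, c) = c² + 7*J (m(J, c) = 7*J + c² = c² + 7*J)
(816 + (35 - 20*20))*(m(41, 38) + C) = (816 + (35 - 20*20))*((38² + 7*41) + 3373) = (816 + (35 - 400))*((1444 + 287) + 3373) = (816 - 365)*(1731 + 3373) = 451*5104 = 2301904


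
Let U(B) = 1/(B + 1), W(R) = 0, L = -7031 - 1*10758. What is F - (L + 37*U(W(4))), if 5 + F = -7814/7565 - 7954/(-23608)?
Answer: 1584696322769/89297260 ≈ 17746.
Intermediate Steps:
L = -17789 (L = -7031 - 10758 = -17789)
U(B) = 1/(1 + B)
F = -508636751/89297260 (F = -5 + (-7814/7565 - 7954/(-23608)) = -5 + (-7814*1/7565 - 7954*(-1/23608)) = -5 + (-7814/7565 + 3977/11804) = -5 - 62150451/89297260 = -508636751/89297260 ≈ -5.6960)
F - (L + 37*U(W(4))) = -508636751/89297260 - (-17789 + 37/(1 + 0)) = -508636751/89297260 - (-17789 + 37/1) = -508636751/89297260 - (-17789 + 37*1) = -508636751/89297260 - (-17789 + 37) = -508636751/89297260 - 1*(-17752) = -508636751/89297260 + 17752 = 1584696322769/89297260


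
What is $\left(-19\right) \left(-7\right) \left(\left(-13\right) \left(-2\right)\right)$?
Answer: $3458$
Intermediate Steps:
$\left(-19\right) \left(-7\right) \left(\left(-13\right) \left(-2\right)\right) = 133 \cdot 26 = 3458$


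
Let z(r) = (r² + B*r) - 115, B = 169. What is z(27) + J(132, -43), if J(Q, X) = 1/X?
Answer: 222610/43 ≈ 5177.0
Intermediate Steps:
z(r) = -115 + r² + 169*r (z(r) = (r² + 169*r) - 115 = -115 + r² + 169*r)
z(27) + J(132, -43) = (-115 + 27² + 169*27) + 1/(-43) = (-115 + 729 + 4563) - 1/43 = 5177 - 1/43 = 222610/43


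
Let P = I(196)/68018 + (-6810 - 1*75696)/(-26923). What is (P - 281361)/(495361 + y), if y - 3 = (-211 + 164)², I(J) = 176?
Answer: -257618162326049/455589933306911 ≈ -0.56546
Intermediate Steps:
P = 2808315778/915624307 (P = 176/68018 + (-6810 - 1*75696)/(-26923) = 176*(1/68018) + (-6810 - 75696)*(-1/26923) = 88/34009 - 82506*(-1/26923) = 88/34009 + 82506/26923 = 2808315778/915624307 ≈ 3.0671)
y = 2212 (y = 3 + (-211 + 164)² = 3 + (-47)² = 3 + 2209 = 2212)
(P - 281361)/(495361 + y) = (2808315778/915624307 - 281361)/(495361 + 2212) = -257618162326049/915624307/497573 = -257618162326049/915624307*1/497573 = -257618162326049/455589933306911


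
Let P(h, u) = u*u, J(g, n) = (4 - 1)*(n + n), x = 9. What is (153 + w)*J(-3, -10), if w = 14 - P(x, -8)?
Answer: -6180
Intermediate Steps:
J(g, n) = 6*n (J(g, n) = 3*(2*n) = 6*n)
P(h, u) = u²
w = -50 (w = 14 - 1*(-8)² = 14 - 1*64 = 14 - 64 = -50)
(153 + w)*J(-3, -10) = (153 - 50)*(6*(-10)) = 103*(-60) = -6180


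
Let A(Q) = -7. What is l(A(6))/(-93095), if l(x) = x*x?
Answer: -49/93095 ≈ -0.00052634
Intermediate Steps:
l(x) = x**2
l(A(6))/(-93095) = (-7)**2/(-93095) = 49*(-1/93095) = -49/93095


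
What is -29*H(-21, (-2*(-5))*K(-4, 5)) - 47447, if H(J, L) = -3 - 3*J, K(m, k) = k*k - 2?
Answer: -49187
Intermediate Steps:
K(m, k) = -2 + k**2 (K(m, k) = k**2 - 2 = -2 + k**2)
-29*H(-21, (-2*(-5))*K(-4, 5)) - 47447 = -29*(-3 - 3*(-21)) - 47447 = -29*(-3 + 63) - 47447 = -29*60 - 47447 = -1740 - 47447 = -49187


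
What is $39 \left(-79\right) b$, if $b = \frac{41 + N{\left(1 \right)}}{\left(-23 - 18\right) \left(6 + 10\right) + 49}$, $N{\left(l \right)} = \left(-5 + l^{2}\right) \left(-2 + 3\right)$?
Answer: $\frac{113997}{607} \approx 187.8$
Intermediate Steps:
$N{\left(l \right)} = -5 + l^{2}$ ($N{\left(l \right)} = \left(-5 + l^{2}\right) 1 = -5 + l^{2}$)
$b = - \frac{37}{607}$ ($b = \frac{41 - \left(5 - 1^{2}\right)}{\left(-23 - 18\right) \left(6 + 10\right) + 49} = \frac{41 + \left(-5 + 1\right)}{\left(-41\right) 16 + 49} = \frac{41 - 4}{-656 + 49} = \frac{37}{-607} = 37 \left(- \frac{1}{607}\right) = - \frac{37}{607} \approx -0.060956$)
$39 \left(-79\right) b = 39 \left(-79\right) \left(- \frac{37}{607}\right) = \left(-3081\right) \left(- \frac{37}{607}\right) = \frac{113997}{607}$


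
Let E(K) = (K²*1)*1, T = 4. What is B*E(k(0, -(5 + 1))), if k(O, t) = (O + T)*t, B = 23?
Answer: 13248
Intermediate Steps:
k(O, t) = t*(4 + O) (k(O, t) = (O + 4)*t = (4 + O)*t = t*(4 + O))
E(K) = K² (E(K) = K²*1 = K²)
B*E(k(0, -(5 + 1))) = 23*((-(5 + 1))*(4 + 0))² = 23*(-1*6*4)² = 23*(-6*4)² = 23*(-24)² = 23*576 = 13248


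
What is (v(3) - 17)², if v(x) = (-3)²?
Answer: 64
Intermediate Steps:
v(x) = 9
(v(3) - 17)² = (9 - 17)² = (-8)² = 64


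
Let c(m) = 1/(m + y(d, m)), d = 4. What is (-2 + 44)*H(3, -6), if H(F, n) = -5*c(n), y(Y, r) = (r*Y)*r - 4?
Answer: -105/67 ≈ -1.5672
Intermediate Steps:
y(Y, r) = -4 + Y*r**2 (y(Y, r) = (Y*r)*r - 4 = Y*r**2 - 4 = -4 + Y*r**2)
c(m) = 1/(-4 + m + 4*m**2) (c(m) = 1/(m + (-4 + 4*m**2)) = 1/(-4 + m + 4*m**2))
H(F, n) = -5/(-4 + n + 4*n**2)
(-2 + 44)*H(3, -6) = (-2 + 44)*(-5/(-4 - 6 + 4*(-6)**2)) = 42*(-5/(-4 - 6 + 4*36)) = 42*(-5/(-4 - 6 + 144)) = 42*(-5/134) = -105/67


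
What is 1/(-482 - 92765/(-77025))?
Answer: -15405/7406657 ≈ -0.0020799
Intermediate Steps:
1/(-482 - 92765/(-77025)) = 1/(-482 - 92765*(-1/77025)) = 1/(-482 + 18553/15405) = 1/(-7406657/15405) = -15405/7406657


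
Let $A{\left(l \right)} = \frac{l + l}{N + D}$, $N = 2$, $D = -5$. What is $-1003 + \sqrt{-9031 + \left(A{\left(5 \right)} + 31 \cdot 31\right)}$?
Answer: $-1003 + \frac{2 i \sqrt{18165}}{3} \approx -1003.0 + 89.852 i$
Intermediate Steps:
$A{\left(l \right)} = - \frac{2 l}{3}$ ($A{\left(l \right)} = \frac{l + l}{2 - 5} = \frac{2 l}{-3} = 2 l \left(- \frac{1}{3}\right) = - \frac{2 l}{3}$)
$-1003 + \sqrt{-9031 + \left(A{\left(5 \right)} + 31 \cdot 31\right)} = -1003 + \sqrt{-9031 + \left(\left(- \frac{2}{3}\right) 5 + 31 \cdot 31\right)} = -1003 + \sqrt{-9031 + \left(- \frac{10}{3} + 961\right)} = -1003 + \sqrt{-9031 + \frac{2873}{3}} = -1003 + \sqrt{- \frac{24220}{3}} = -1003 + \frac{2 i \sqrt{18165}}{3}$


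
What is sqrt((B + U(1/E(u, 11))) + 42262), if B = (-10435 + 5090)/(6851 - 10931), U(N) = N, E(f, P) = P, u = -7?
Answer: sqrt(212818877007)/2244 ≈ 205.58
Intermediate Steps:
B = 1069/816 (B = -5345/(-4080) = -5345*(-1/4080) = 1069/816 ≈ 1.3100)
sqrt((B + U(1/E(u, 11))) + 42262) = sqrt((1069/816 + 1/11) + 42262) = sqrt(12575/8976 + 42262) = sqrt(379356287/8976) = sqrt(212818877007)/2244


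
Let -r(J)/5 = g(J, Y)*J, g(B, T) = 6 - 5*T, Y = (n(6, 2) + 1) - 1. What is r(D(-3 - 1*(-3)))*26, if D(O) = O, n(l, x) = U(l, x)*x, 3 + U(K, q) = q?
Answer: 0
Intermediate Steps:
U(K, q) = -3 + q
n(l, x) = x*(-3 + x) (n(l, x) = (-3 + x)*x = x*(-3 + x))
Y = -2 (Y = (2*(-3 + 2) + 1) - 1 = (2*(-1) + 1) - 1 = (-2 + 1) - 1 = -1 - 1 = -2)
r(J) = -80*J (r(J) = -5*(6 - 5*(-2))*J = -5*(6 + 10)*J = -80*J)
r(D(-3 - 1*(-3)))*26 = -80*(-3 - 1*(-3))*26 = -80*(-3 + 3)*26 = -80*0*26 = 0*26 = 0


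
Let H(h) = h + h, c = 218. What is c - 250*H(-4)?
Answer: 2218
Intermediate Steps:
H(h) = 2*h
c - 250*H(-4) = 218 - 500*(-4) = 218 - 250*(-8) = 218 + 2000 = 2218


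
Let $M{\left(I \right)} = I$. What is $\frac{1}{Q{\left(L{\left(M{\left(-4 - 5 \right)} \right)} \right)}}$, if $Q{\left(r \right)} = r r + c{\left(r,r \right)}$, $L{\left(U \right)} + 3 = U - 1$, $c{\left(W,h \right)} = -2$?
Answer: $\frac{1}{167} \approx 0.005988$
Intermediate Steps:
$L{\left(U \right)} = -4 + U$ ($L{\left(U \right)} = -3 + \left(U - 1\right) = -3 + \left(-1 + U\right) = -4 + U$)
$Q{\left(r \right)} = -2 + r^{2}$ ($Q{\left(r \right)} = r r - 2 = r^{2} - 2 = -2 + r^{2}$)
$\frac{1}{Q{\left(L{\left(M{\left(-4 - 5 \right)} \right)} \right)}} = \frac{1}{-2 + \left(-4 - 9\right)^{2}} = \frac{1}{-2 + \left(-13\right)^{2}} = \frac{1}{-2 + 169} = \frac{1}{167}$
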